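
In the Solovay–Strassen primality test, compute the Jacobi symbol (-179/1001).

1

Pull out -1: (-179/1001) = (-1/1001)·(179/1001). Since 1001 ≡ 1 (mod 4), (-1/1001) = +1. Now have (179/1001).
1001 ≡ 1 (mod 4), so quadratic reciprocity gives (179/1001) = (1001/179). Reduce: 1001 ≡ 106 (mod 179). Now have (106/179).
Factor out 2: 106 = 2·53. Since 179 ≡ 3 (mod 8), (2/179) = -1. Now have -(53/179).
53 ≡ 1 (mod 4), so quadratic reciprocity gives (53/179) = (179/53). Reduce: 179 ≡ 20 (mod 53). Now have -(20/53).
Factor out 2: 20 = 2^2·5. Since 53 ≡ 5 (mod 8), (2/53) = -1, and (2/53)^2 = +1. Now have -(5/53).
5 ≡ 1 (mod 4), so quadratic reciprocity gives (5/53) = (53/5). Reduce: 53 ≡ 3 (mod 5). Now have -(3/5).
5 ≡ 1 (mod 4), so quadratic reciprocity gives (3/5) = (5/3). Reduce: 5 ≡ 2 (mod 3). Now have -(2/3).
Factor out 2: 2 = 2. Since 3 ≡ 3 (mod 8), (2/3) = -1. Now have (1/3).
(1/3) = 1. Collecting the sign factors: 1.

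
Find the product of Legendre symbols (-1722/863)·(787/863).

By multiplicativity, (-1722·787/863) = (-1722/863)·(787/863).
First factor (-1722/863):
(-1722/863)
  = (4/863)    [-1722 ≡ 4 mod 863]
  = (1/863)    [863 ≡ 7 mod 8 ⇒ (2/863)^2 = +1]
  = 1    [(1/863) = 1]
Second factor (787/863):
(787/863)
  = -(863/787)    [QR: both ≡ 3 mod 4, sign flips]
  = -(76/787)    [863 ≡ 76 mod 787]
  = -(19/787)    [787 ≡ 3 mod 8 ⇒ (2/787)^2 = +1]
  = (787/19)    [QR: both ≡ 3 mod 4, sign flips]
  = (8/19)    [787 ≡ 8 mod 19]
  = -(1/19)    [19 ≡ 3 mod 8 ⇒ (2/19)^3 = -1]
  = -1    [(1/19) = 1]
Product: (1)·(-1) = -1.

-1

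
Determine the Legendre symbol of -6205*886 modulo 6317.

1

By multiplicativity, (-6205·886 / 6317) = (-6205 / 6317)·(886 / 6317).
First factor (-6205 / 6317):
(-6205 / 6317)
  = (6205 / 6317)    [6317 ≡ 1 mod 4 ⇒ (-1 / 6317) = +1]
  = (6317 / 6205)    [QR: 6205 ≡ 1 mod 4, sign kept]
  = (112 / 6205)    [6317 ≡ 112 mod 6205]
  = (7 / 6205)    [6205 ≡ 5 mod 8 ⇒ (2 / 6205)^4 = +1]
  = (6205 / 7)    [QR: 6205 ≡ 1 mod 4, sign kept]
  = (3 / 7)    [6205 ≡ 3 mod 7]
  = -(7 / 3)    [QR: both ≡ 3 mod 4, sign flips]
  = -(1 / 3)    [7 ≡ 1 mod 3]
  = -1    [(1 / 3) = 1]
Second factor (886 / 6317):
(886 / 6317)
  = -(443 / 6317)    [6317 ≡ 5 mod 8 ⇒ (2 / 6317) = -1]
  = -(6317 / 443)    [QR: 6317 ≡ 1 mod 4, sign kept]
  = -(115 / 443)    [6317 ≡ 115 mod 443]
  = (443 / 115)    [QR: both ≡ 3 mod 4, sign flips]
  = (98 / 115)    [443 ≡ 98 mod 115]
  = -(49 / 115)    [115 ≡ 3 mod 8 ⇒ (2 / 115) = -1]
  = -(115 / 49)    [QR: 49 ≡ 1 mod 4, sign kept]
  = -(17 / 49)    [115 ≡ 17 mod 49]
  = -(49 / 17)    [QR: 17 ≡ 1 mod 4, sign kept]
  = -(15 / 17)    [49 ≡ 15 mod 17]
  = -(17 / 15)    [QR: 17 ≡ 1 mod 4, sign kept]
  = -(2 / 15)    [17 ≡ 2 mod 15]
  = -(1 / 15)    [15 ≡ 7 mod 8 ⇒ (2 / 15) = +1]
  = -1    [(1 / 15) = 1]
Product: (-1)·(-1) = 1.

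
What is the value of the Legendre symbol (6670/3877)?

Reduce the numerator: 6670 ≡ 2793 (mod 3877), so (6670/3877) = (2793/3877).
2793 ≡ 1 (mod 4), so quadratic reciprocity gives (2793/3877) = (3877/2793). Reduce: 3877 ≡ 1084 (mod 2793). Now have (1084/2793).
Factor out 2: 1084 = 2^2·271. Since 2793 ≡ 1 (mod 8), (2/2793) = +1, and (2/2793)^2 = +1. Now have (271/2793).
2793 ≡ 1 (mod 4), so quadratic reciprocity gives (271/2793) = (2793/271). Reduce: 2793 ≡ 83 (mod 271). Now have (83/271).
Both 83 ≡ 3 and 271 ≡ 3 (mod 4), so reciprocity gives (83/271) = -(271/83). Reduce: 271 ≡ 22 (mod 83). Now have -(22/83).
Factor out 2: 22 = 2·11. Since 83 ≡ 3 (mod 8), (2/83) = -1. Now have (11/83).
Both 11 ≡ 3 and 83 ≡ 3 (mod 4), so reciprocity gives (11/83) = -(83/11). Reduce: 83 ≡ 6 (mod 11). Now have -(6/11).
Factor out 2: 6 = 2·3. Since 11 ≡ 3 (mod 8), (2/11) = -1. Now have (3/11).
Both 3 ≡ 3 and 11 ≡ 3 (mod 4), so reciprocity gives (3/11) = -(11/3). Reduce: 11 ≡ 2 (mod 3). Now have -(2/3).
Factor out 2: 2 = 2. Since 3 ≡ 3 (mod 8), (2/3) = -1. Now have (1/3).
(1/3) = 1. Collecting the sign factors: 1.

1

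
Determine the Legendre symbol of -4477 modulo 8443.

-1

(-4477 / 8443)
  = (3966 / 8443)    [-4477 ≡ 3966 mod 8443]
  = -(1983 / 8443)    [8443 ≡ 3 mod 8 ⇒ (2 / 8443) = -1]
  = (8443 / 1983)    [QR: both ≡ 3 mod 4, sign flips]
  = (511 / 1983)    [8443 ≡ 511 mod 1983]
  = -(1983 / 511)    [QR: both ≡ 3 mod 4, sign flips]
  = -(450 / 511)    [1983 ≡ 450 mod 511]
  = -(225 / 511)    [511 ≡ 7 mod 8 ⇒ (2 / 511) = +1]
  = -(511 / 225)    [QR: 225 ≡ 1 mod 4, sign kept]
  = -(61 / 225)    [511 ≡ 61 mod 225]
  = -(225 / 61)    [QR: 61 ≡ 1 mod 4, sign kept]
  = -(42 / 61)    [225 ≡ 42 mod 61]
  = (21 / 61)    [61 ≡ 5 mod 8 ⇒ (2 / 61) = -1]
  = (61 / 21)    [QR: 21 ≡ 1 mod 4, sign kept]
  = (19 / 21)    [61 ≡ 19 mod 21]
  = (21 / 19)    [QR: 21 ≡ 1 mod 4, sign kept]
  = (2 / 19)    [21 ≡ 2 mod 19]
  = -(1 / 19)    [19 ≡ 3 mod 8 ⇒ (2 / 19) = -1]
  = -1    [(1 / 19) = 1]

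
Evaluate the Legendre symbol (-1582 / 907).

1

Pull out -1: (-1582 / 907) = (-1 / 907)·(1582 / 907). Since 907 ≡ 3 (mod 4), (-1 / 907) = -1. Now have -(1582 / 907).
Reduce the numerator: 1582 ≡ 675 (mod 907), so (1582 / 907) = (675 / 907).
Both 675 ≡ 3 and 907 ≡ 3 (mod 4), so reciprocity gives (675 / 907) = -(907 / 675). Reduce: 907 ≡ 232 (mod 675). Now have (232 / 675).
Factor out 2: 232 = 2^3·29. Since 675 ≡ 3 (mod 8), (2 / 675) = -1, and (2 / 675)^3 = -1. Now have -(29 / 675).
29 ≡ 1 (mod 4), so quadratic reciprocity gives (29 / 675) = (675 / 29). Reduce: 675 ≡ 8 (mod 29). Now have -(8 / 29).
Factor out 2: 8 = 2^3. Since 29 ≡ 5 (mod 8), (2 / 29) = -1, and (2 / 29)^3 = -1. Now have (1 / 29).
(1 / 29) = 1. Collecting the sign factors: 1.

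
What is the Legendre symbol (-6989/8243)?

-1

Reduce the numerator: -6989 ≡ 1254 (mod 8243), so (-6989/8243) = (1254/8243).
Factor out 2: 1254 = 2·627. Since 8243 ≡ 3 (mod 8), (2/8243) = -1. Now have -(627/8243).
Both 627 ≡ 3 and 8243 ≡ 3 (mod 4), so reciprocity gives (627/8243) = -(8243/627). Reduce: 8243 ≡ 92 (mod 627). Now have (92/627).
Factor out 2: 92 = 2^2·23. Since 627 ≡ 3 (mod 8), (2/627) = -1, and (2/627)^2 = +1. Now have (23/627).
Both 23 ≡ 3 and 627 ≡ 3 (mod 4), so reciprocity gives (23/627) = -(627/23). Reduce: 627 ≡ 6 (mod 23). Now have -(6/23).
Factor out 2: 6 = 2·3. Since 23 ≡ 7 (mod 8), (2/23) = +1. Now have -(3/23).
Both 3 ≡ 3 and 23 ≡ 3 (mod 4), so reciprocity gives (3/23) = -(23/3). Reduce: 23 ≡ 2 (mod 3). Now have (2/3).
Factor out 2: 2 = 2. Since 3 ≡ 3 (mod 8), (2/3) = -1. Now have -(1/3).
(1/3) = 1. Collecting the sign factors: -1.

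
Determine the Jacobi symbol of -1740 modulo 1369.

Reduce the numerator: -1740 ≡ 998 (mod 1369), so (-1740|1369) = (998|1369).
Factor out 2: 998 = 2·499. Since 1369 ≡ 1 (mod 8), (2|1369) = +1. Now have (499|1369).
1369 ≡ 1 (mod 4), so quadratic reciprocity gives (499|1369) = (1369|499). Reduce: 1369 ≡ 371 (mod 499). Now have (371|499).
Both 371 ≡ 3 and 499 ≡ 3 (mod 4), so reciprocity gives (371|499) = -(499|371). Reduce: 499 ≡ 128 (mod 371). Now have -(128|371).
Factor out 2: 128 = 2^7. Since 371 ≡ 3 (mod 8), (2|371) = -1, and (2|371)^7 = -1. Now have (1|371).
(1|371) = 1. Collecting the sign factors: 1.

1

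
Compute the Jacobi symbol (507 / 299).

0

(507 / 299)
  = (208 / 299)    [507 ≡ 208 mod 299]
  = (13 / 299)    [299 ≡ 3 mod 8 ⇒ (2 / 299)^4 = +1]
  = (299 / 13)    [QR: 13 ≡ 1 mod 4, sign kept]
  = (0 / 13)    [299 ≡ 0 mod 13]
  = 0    [numerator 0, gcd > 1]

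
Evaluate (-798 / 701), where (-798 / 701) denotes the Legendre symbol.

(-798 / 701)
  = (604 / 701)    [-798 ≡ 604 mod 701]
  = (151 / 701)    [701 ≡ 5 mod 8 ⇒ (2 / 701)^2 = +1]
  = (701 / 151)    [QR: 701 ≡ 1 mod 4, sign kept]
  = (97 / 151)    [701 ≡ 97 mod 151]
  = (151 / 97)    [QR: 97 ≡ 1 mod 4, sign kept]
  = (54 / 97)    [151 ≡ 54 mod 97]
  = (27 / 97)    [97 ≡ 1 mod 8 ⇒ (2 / 97) = +1]
  = (97 / 27)    [QR: 97 ≡ 1 mod 4, sign kept]
  = (16 / 27)    [97 ≡ 16 mod 27]
  = (1 / 27)    [27 ≡ 3 mod 8 ⇒ (2 / 27)^4 = +1]
  = 1    [(1 / 27) = 1]

1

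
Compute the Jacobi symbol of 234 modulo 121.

1

(234|121)
  = (113|121)    [234 ≡ 113 mod 121]
  = (121|113)    [QR: 113 ≡ 1 mod 4, sign kept]
  = (8|113)    [121 ≡ 8 mod 113]
  = (1|113)    [113 ≡ 1 mod 8 ⇒ (2|113)^3 = +1]
  = 1    [(1|113) = 1]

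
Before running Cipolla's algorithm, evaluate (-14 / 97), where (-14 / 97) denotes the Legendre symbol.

Reduce the numerator: -14 ≡ 83 (mod 97), so (-14 / 97) = (83 / 97).
97 ≡ 1 (mod 4), so quadratic reciprocity gives (83 / 97) = (97 / 83). Reduce: 97 ≡ 14 (mod 83). Now have (14 / 83).
Factor out 2: 14 = 2·7. Since 83 ≡ 3 (mod 8), (2 / 83) = -1. Now have -(7 / 83).
Both 7 ≡ 3 and 83 ≡ 3 (mod 4), so reciprocity gives (7 / 83) = -(83 / 7). Reduce: 83 ≡ 6 (mod 7). Now have (6 / 7).
Factor out 2: 6 = 2·3. Since 7 ≡ 7 (mod 8), (2 / 7) = +1. Now have (3 / 7).
Both 3 ≡ 3 and 7 ≡ 3 (mod 4), so reciprocity gives (3 / 7) = -(7 / 3). Reduce: 7 ≡ 1 (mod 3). Now have -(1 / 3).
(1 / 3) = 1. Collecting the sign factors: -1.

-1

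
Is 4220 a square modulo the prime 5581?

(4220/5581)
  = (1055/5581)    [5581 ≡ 5 mod 8 ⇒ (2/5581)^2 = +1]
  = (5581/1055)    [QR: 5581 ≡ 1 mod 4, sign kept]
  = (306/1055)    [5581 ≡ 306 mod 1055]
  = (153/1055)    [1055 ≡ 7 mod 8 ⇒ (2/1055) = +1]
  = (1055/153)    [QR: 153 ≡ 1 mod 4, sign kept]
  = (137/153)    [1055 ≡ 137 mod 153]
  = (153/137)    [QR: 137 ≡ 1 mod 4, sign kept]
  = (16/137)    [153 ≡ 16 mod 137]
  = (1/137)    [137 ≡ 1 mod 8 ⇒ (2/137)^4 = +1]
  = 1    [(1/137) = 1]
The Legendre symbol is 1, so x^2 ≡ 4220 (mod 5581) has solution.

yes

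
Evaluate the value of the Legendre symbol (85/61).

(85/61)
  = (24/61)    [85 ≡ 24 mod 61]
  = -(3/61)    [61 ≡ 5 mod 8 ⇒ (2/61)^3 = -1]
  = -(61/3)    [QR: 61 ≡ 1 mod 4, sign kept]
  = -(1/3)    [61 ≡ 1 mod 3]
  = -1    [(1/3) = 1]

-1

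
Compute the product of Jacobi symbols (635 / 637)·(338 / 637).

By multiplicativity, (635·338 / 637) = (635 / 637)·(338 / 637).
First factor (635 / 637):
(635 / 637)
  = (637 / 635)    [QR: 637 ≡ 1 mod 4, sign kept]
  = (2 / 635)    [637 ≡ 2 mod 635]
  = -(1 / 635)    [635 ≡ 3 mod 8 ⇒ (2 / 635) = -1]
  = -1    [(1 / 635) = 1]
Second factor (338 / 637):
(338 / 637)
  = -(169 / 637)    [637 ≡ 5 mod 8 ⇒ (2 / 637) = -1]
  = -(637 / 169)    [QR: 169 ≡ 1 mod 4, sign kept]
  = -(130 / 169)    [637 ≡ 130 mod 169]
  = -(65 / 169)    [169 ≡ 1 mod 8 ⇒ (2 / 169) = +1]
  = -(169 / 65)    [QR: 65 ≡ 1 mod 4, sign kept]
  = -(39 / 65)    [169 ≡ 39 mod 65]
  = -(65 / 39)    [QR: 65 ≡ 1 mod 4, sign kept]
  = -(26 / 39)    [65 ≡ 26 mod 39]
  = -(13 / 39)    [39 ≡ 7 mod 8 ⇒ (2 / 39) = +1]
  = -(39 / 13)    [QR: 13 ≡ 1 mod 4, sign kept]
  = -(0 / 13)    [39 ≡ 0 mod 13]
  = 0    [numerator 0, gcd > 1]
Product: (-1)·(0) = 0.

0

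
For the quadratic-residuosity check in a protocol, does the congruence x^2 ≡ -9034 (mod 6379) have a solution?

yes

(-9034/6379)
  = (3724/6379)    [-9034 ≡ 3724 mod 6379]
  = (931/6379)    [6379 ≡ 3 mod 8 ⇒ (2/6379)^2 = +1]
  = -(6379/931)    [QR: both ≡ 3 mod 4, sign flips]
  = -(793/931)    [6379 ≡ 793 mod 931]
  = -(931/793)    [QR: 793 ≡ 1 mod 4, sign kept]
  = -(138/793)    [931 ≡ 138 mod 793]
  = -(69/793)    [793 ≡ 1 mod 8 ⇒ (2/793) = +1]
  = -(793/69)    [QR: 69 ≡ 1 mod 4, sign kept]
  = -(34/69)    [793 ≡ 34 mod 69]
  = (17/69)    [69 ≡ 5 mod 8 ⇒ (2/69) = -1]
  = (69/17)    [QR: 17 ≡ 1 mod 4, sign kept]
  = (1/17)    [69 ≡ 1 mod 17]
  = 1    [(1/17) = 1]
(-9034/6379) = 1, and 6379 is prime, so -9034 is a quadratic residue mod 6379.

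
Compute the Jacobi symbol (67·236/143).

By multiplicativity, (67·236/143) = (67/143)·(236/143).
First factor (67/143):
Both 67 ≡ 3 and 143 ≡ 3 (mod 4), so reciprocity gives (67/143) = -(143/67). Reduce: 143 ≡ 9 (mod 67). Now have -(9/67).
9 ≡ 1 (mod 4), so quadratic reciprocity gives (9/67) = (67/9). Reduce: 67 ≡ 4 (mod 9). Now have -(4/9).
Factor out 2: 4 = 2^2. Since 9 ≡ 1 (mod 8), (2/9) = +1, and (2/9)^2 = +1. Now have -(1/9).
(1/9) = 1. Collecting the sign factors: -1.
Second factor (236/143):
Reduce the numerator: 236 ≡ 93 (mod 143), so (236/143) = (93/143).
93 ≡ 1 (mod 4), so quadratic reciprocity gives (93/143) = (143/93). Reduce: 143 ≡ 50 (mod 93). Now have (50/93).
Factor out 2: 50 = 2·25. Since 93 ≡ 5 (mod 8), (2/93) = -1. Now have -(25/93).
25 ≡ 1 (mod 4), so quadratic reciprocity gives (25/93) = (93/25). Reduce: 93 ≡ 18 (mod 25). Now have -(18/25).
Factor out 2: 18 = 2·9. Since 25 ≡ 1 (mod 8), (2/25) = +1. Now have -(9/25).
9 ≡ 1 (mod 4), so quadratic reciprocity gives (9/25) = (25/9). Reduce: 25 ≡ 7 (mod 9). Now have -(7/9).
9 ≡ 1 (mod 4), so quadratic reciprocity gives (7/9) = (9/7). Reduce: 9 ≡ 2 (mod 7). Now have -(2/7).
Factor out 2: 2 = 2. Since 7 ≡ 7 (mod 8), (2/7) = +1. Now have -(1/7).
(1/7) = 1. Collecting the sign factors: -1.
Product: (-1)·(-1) = 1.

1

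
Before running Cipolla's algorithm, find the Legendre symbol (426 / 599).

(426 / 599)
  = (213 / 599)    [599 ≡ 7 mod 8 ⇒ (2 / 599) = +1]
  = (599 / 213)    [QR: 213 ≡ 1 mod 4, sign kept]
  = (173 / 213)    [599 ≡ 173 mod 213]
  = (213 / 173)    [QR: 173 ≡ 1 mod 4, sign kept]
  = (40 / 173)    [213 ≡ 40 mod 173]
  = -(5 / 173)    [173 ≡ 5 mod 8 ⇒ (2 / 173)^3 = -1]
  = -(173 / 5)    [QR: 5 ≡ 1 mod 4, sign kept]
  = -(3 / 5)    [173 ≡ 3 mod 5]
  = -(5 / 3)    [QR: 5 ≡ 1 mod 4, sign kept]
  = -(2 / 3)    [5 ≡ 2 mod 3]
  = (1 / 3)    [3 ≡ 3 mod 8 ⇒ (2 / 3) = -1]
  = 1    [(1 / 3) = 1]

1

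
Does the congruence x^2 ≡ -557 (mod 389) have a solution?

yes

Reduce the numerator: -557 ≡ 221 (mod 389), so (-557|389) = (221|389).
221 ≡ 1 (mod 4), so quadratic reciprocity gives (221|389) = (389|221). Reduce: 389 ≡ 168 (mod 221). Now have (168|221).
Factor out 2: 168 = 2^3·21. Since 221 ≡ 5 (mod 8), (2|221) = -1, and (2|221)^3 = -1. Now have -(21|221).
21 ≡ 1 (mod 4), so quadratic reciprocity gives (21|221) = (221|21). Reduce: 221 ≡ 11 (mod 21). Now have -(11|21).
21 ≡ 1 (mod 4), so quadratic reciprocity gives (11|21) = (21|11). Reduce: 21 ≡ 10 (mod 11). Now have -(10|11).
Factor out 2: 10 = 2·5. Since 11 ≡ 3 (mod 8), (2|11) = -1. Now have (5|11).
5 ≡ 1 (mod 4), so quadratic reciprocity gives (5|11) = (11|5). Reduce: 11 ≡ 1 (mod 5). Now have (1|5).
(1|5) = 1. Collecting the sign factors: 1.
(-557|389) = 1, and 389 is prime, so -557 is a quadratic residue mod 389.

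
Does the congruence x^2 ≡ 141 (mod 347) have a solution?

(141/347)
  = (347/141)    [QR: 141 ≡ 1 mod 4, sign kept]
  = (65/141)    [347 ≡ 65 mod 141]
  = (141/65)    [QR: 65 ≡ 1 mod 4, sign kept]
  = (11/65)    [141 ≡ 11 mod 65]
  = (65/11)    [QR: 65 ≡ 1 mod 4, sign kept]
  = (10/11)    [65 ≡ 10 mod 11]
  = -(5/11)    [11 ≡ 3 mod 8 ⇒ (2/11) = -1]
  = -(11/5)    [QR: 5 ≡ 1 mod 4, sign kept]
  = -(1/5)    [11 ≡ 1 mod 5]
  = -1    [(1/5) = 1]
The Legendre symbol is -1, so x^2 ≡ 141 (mod 347) has no solution.

no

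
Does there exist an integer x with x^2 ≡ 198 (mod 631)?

(198|631)
  = (99|631)    [631 ≡ 7 mod 8 ⇒ (2|631) = +1]
  = -(631|99)    [QR: both ≡ 3 mod 4, sign flips]
  = -(37|99)    [631 ≡ 37 mod 99]
  = -(99|37)    [QR: 37 ≡ 1 mod 4, sign kept]
  = -(25|37)    [99 ≡ 25 mod 37]
  = -(37|25)    [QR: 25 ≡ 1 mod 4, sign kept]
  = -(12|25)    [37 ≡ 12 mod 25]
  = -(3|25)    [25 ≡ 1 mod 8 ⇒ (2|25)^2 = +1]
  = -(25|3)    [QR: 25 ≡ 1 mod 4, sign kept]
  = -(1|3)    [25 ≡ 1 mod 3]
  = -1    [(1|3) = 1]
(198|631) = -1, and 631 is prime, so 198 is not a quadratic residue mod 631.

no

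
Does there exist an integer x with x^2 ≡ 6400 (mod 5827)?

yes

Reduce the numerator: 6400 ≡ 573 (mod 5827), so (6400|5827) = (573|5827).
573 ≡ 1 (mod 4), so quadratic reciprocity gives (573|5827) = (5827|573). Reduce: 5827 ≡ 97 (mod 573). Now have (97|573).
97 ≡ 1 (mod 4), so quadratic reciprocity gives (97|573) = (573|97). Reduce: 573 ≡ 88 (mod 97). Now have (88|97).
Factor out 2: 88 = 2^3·11. Since 97 ≡ 1 (mod 8), (2|97) = +1, and (2|97)^3 = +1. Now have (11|97).
97 ≡ 1 (mod 4), so quadratic reciprocity gives (11|97) = (97|11). Reduce: 97 ≡ 9 (mod 11). Now have (9|11).
9 ≡ 1 (mod 4), so quadratic reciprocity gives (9|11) = (11|9). Reduce: 11 ≡ 2 (mod 9). Now have (2|9).
Factor out 2: 2 = 2. Since 9 ≡ 1 (mod 8), (2|9) = +1. Now have (1|9).
(1|9) = 1. Collecting the sign factors: 1.
(6400|5827) = 1, and 5827 is prime, so 6400 is a quadratic residue mod 5827.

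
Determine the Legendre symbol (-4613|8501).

Reduce the numerator: -4613 ≡ 3888 (mod 8501), so (-4613|8501) = (3888|8501).
Factor out 2: 3888 = 2^4·243. Since 8501 ≡ 5 (mod 8), (2|8501) = -1, and (2|8501)^4 = +1. Now have (243|8501).
8501 ≡ 1 (mod 4), so quadratic reciprocity gives (243|8501) = (8501|243). Reduce: 8501 ≡ 239 (mod 243). Now have (239|243).
Both 239 ≡ 3 and 243 ≡ 3 (mod 4), so reciprocity gives (239|243) = -(243|239). Reduce: 243 ≡ 4 (mod 239). Now have -(4|239).
Factor out 2: 4 = 2^2. Since 239 ≡ 7 (mod 8), (2|239) = +1, and (2|239)^2 = +1. Now have -(1|239).
(1|239) = 1. Collecting the sign factors: -1.

-1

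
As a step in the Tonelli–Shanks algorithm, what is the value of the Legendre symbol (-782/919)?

-1

(-782/919)
  = (137/919)    [-782 ≡ 137 mod 919]
  = (919/137)    [QR: 137 ≡ 1 mod 4, sign kept]
  = (97/137)    [919 ≡ 97 mod 137]
  = (137/97)    [QR: 97 ≡ 1 mod 4, sign kept]
  = (40/97)    [137 ≡ 40 mod 97]
  = (5/97)    [97 ≡ 1 mod 8 ⇒ (2/97)^3 = +1]
  = (97/5)    [QR: 5 ≡ 1 mod 4, sign kept]
  = (2/5)    [97 ≡ 2 mod 5]
  = -(1/5)    [5 ≡ 5 mod 8 ⇒ (2/5) = -1]
  = -1    [(1/5) = 1]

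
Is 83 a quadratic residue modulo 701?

701 ≡ 1 (mod 4), so quadratic reciprocity gives (83|701) = (701|83). Reduce: 701 ≡ 37 (mod 83). Now have (37|83).
37 ≡ 1 (mod 4), so quadratic reciprocity gives (37|83) = (83|37). Reduce: 83 ≡ 9 (mod 37). Now have (9|37).
9 ≡ 1 (mod 4), so quadratic reciprocity gives (9|37) = (37|9). Reduce: 37 ≡ 1 (mod 9). Now have (1|9).
(1|9) = 1. Collecting the sign factors: 1.
The Legendre symbol is 1, so x^2 ≡ 83 (mod 701) has solution.

yes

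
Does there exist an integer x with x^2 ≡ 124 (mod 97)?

yes

Reduce the numerator: 124 ≡ 27 (mod 97), so (124|97) = (27|97).
97 ≡ 1 (mod 4), so quadratic reciprocity gives (27|97) = (97|27). Reduce: 97 ≡ 16 (mod 27). Now have (16|27).
Factor out 2: 16 = 2^4. Since 27 ≡ 3 (mod 8), (2|27) = -1, and (2|27)^4 = +1. Now have (1|27).
(1|27) = 1. Collecting the sign factors: 1.
(124|97) = 1, and 97 is prime, so 124 is a quadratic residue mod 97.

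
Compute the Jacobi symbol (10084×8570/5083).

-1

By multiplicativity, (10084·8570/5083) = (10084/5083)·(8570/5083).
First factor (10084/5083):
(10084/5083)
  = (5001/5083)    [10084 ≡ 5001 mod 5083]
  = (5083/5001)    [QR: 5001 ≡ 1 mod 4, sign kept]
  = (82/5001)    [5083 ≡ 82 mod 5001]
  = (41/5001)    [5001 ≡ 1 mod 8 ⇒ (2/5001) = +1]
  = (5001/41)    [QR: 41 ≡ 1 mod 4, sign kept]
  = (40/41)    [5001 ≡ 40 mod 41]
  = (5/41)    [41 ≡ 1 mod 8 ⇒ (2/41)^3 = +1]
  = (41/5)    [QR: 5 ≡ 1 mod 4, sign kept]
  = (1/5)    [41 ≡ 1 mod 5]
  = 1    [(1/5) = 1]
Second factor (8570/5083):
(8570/5083)
  = (3487/5083)    [8570 ≡ 3487 mod 5083]
  = -(5083/3487)    [QR: both ≡ 3 mod 4, sign flips]
  = -(1596/3487)    [5083 ≡ 1596 mod 3487]
  = -(399/3487)    [3487 ≡ 7 mod 8 ⇒ (2/3487)^2 = +1]
  = (3487/399)    [QR: both ≡ 3 mod 4, sign flips]
  = (295/399)    [3487 ≡ 295 mod 399]
  = -(399/295)    [QR: both ≡ 3 mod 4, sign flips]
  = -(104/295)    [399 ≡ 104 mod 295]
  = -(13/295)    [295 ≡ 7 mod 8 ⇒ (2/295)^3 = +1]
  = -(295/13)    [QR: 13 ≡ 1 mod 4, sign kept]
  = -(9/13)    [295 ≡ 9 mod 13]
  = -(13/9)    [QR: 9 ≡ 1 mod 4, sign kept]
  = -(4/9)    [13 ≡ 4 mod 9]
  = -(1/9)    [9 ≡ 1 mod 8 ⇒ (2/9)^2 = +1]
  = -1    [(1/9) = 1]
Product: (1)·(-1) = -1.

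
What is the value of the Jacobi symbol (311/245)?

Reduce the numerator: 311 ≡ 66 (mod 245), so (311/245) = (66/245).
Factor out 2: 66 = 2·33. Since 245 ≡ 5 (mod 8), (2/245) = -1. Now have -(33/245).
33 ≡ 1 (mod 4), so quadratic reciprocity gives (33/245) = (245/33). Reduce: 245 ≡ 14 (mod 33). Now have -(14/33).
Factor out 2: 14 = 2·7. Since 33 ≡ 1 (mod 8), (2/33) = +1. Now have -(7/33).
33 ≡ 1 (mod 4), so quadratic reciprocity gives (7/33) = (33/7). Reduce: 33 ≡ 5 (mod 7). Now have -(5/7).
5 ≡ 1 (mod 4), so quadratic reciprocity gives (5/7) = (7/5). Reduce: 7 ≡ 2 (mod 5). Now have -(2/5).
Factor out 2: 2 = 2. Since 5 ≡ 5 (mod 8), (2/5) = -1. Now have (1/5).
(1/5) = 1. Collecting the sign factors: 1.

1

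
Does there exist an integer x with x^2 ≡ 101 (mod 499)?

(101/499)
  = (499/101)    [QR: 101 ≡ 1 mod 4, sign kept]
  = (95/101)    [499 ≡ 95 mod 101]
  = (101/95)    [QR: 101 ≡ 1 mod 4, sign kept]
  = (6/95)    [101 ≡ 6 mod 95]
  = (3/95)    [95 ≡ 7 mod 8 ⇒ (2/95) = +1]
  = -(95/3)    [QR: both ≡ 3 mod 4, sign flips]
  = -(2/3)    [95 ≡ 2 mod 3]
  = (1/3)    [3 ≡ 3 mod 8 ⇒ (2/3) = -1]
  = 1    [(1/3) = 1]
The Legendre symbol is 1, so x^2 ≡ 101 (mod 499) has solution.

yes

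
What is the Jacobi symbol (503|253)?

1

(503|253)
  = (250|253)    [503 ≡ 250 mod 253]
  = -(125|253)    [253 ≡ 5 mod 8 ⇒ (2|253) = -1]
  = -(253|125)    [QR: 125 ≡ 1 mod 4, sign kept]
  = -(3|125)    [253 ≡ 3 mod 125]
  = -(125|3)    [QR: 125 ≡ 1 mod 4, sign kept]
  = -(2|3)    [125 ≡ 2 mod 3]
  = (1|3)    [3 ≡ 3 mod 8 ⇒ (2|3) = -1]
  = 1    [(1|3) = 1]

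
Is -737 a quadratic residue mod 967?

(-737/967)
  = (230/967)    [-737 ≡ 230 mod 967]
  = (115/967)    [967 ≡ 7 mod 8 ⇒ (2/967) = +1]
  = -(967/115)    [QR: both ≡ 3 mod 4, sign flips]
  = -(47/115)    [967 ≡ 47 mod 115]
  = (115/47)    [QR: both ≡ 3 mod 4, sign flips]
  = (21/47)    [115 ≡ 21 mod 47]
  = (47/21)    [QR: 21 ≡ 1 mod 4, sign kept]
  = (5/21)    [47 ≡ 5 mod 21]
  = (21/5)    [QR: 5 ≡ 1 mod 4, sign kept]
  = (1/5)    [21 ≡ 1 mod 5]
  = 1    [(1/5) = 1]
(-737/967) = 1, and 967 is prime, so -737 is a quadratic residue mod 967.

yes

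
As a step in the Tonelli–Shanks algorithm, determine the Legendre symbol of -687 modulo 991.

Reduce the numerator: -687 ≡ 304 (mod 991), so (-687/991) = (304/991).
Factor out 2: 304 = 2^4·19. Since 991 ≡ 7 (mod 8), (2/991) = +1, and (2/991)^4 = +1. Now have (19/991).
Both 19 ≡ 3 and 991 ≡ 3 (mod 4), so reciprocity gives (19/991) = -(991/19). Reduce: 991 ≡ 3 (mod 19). Now have -(3/19).
Both 3 ≡ 3 and 19 ≡ 3 (mod 4), so reciprocity gives (3/19) = -(19/3). Reduce: 19 ≡ 1 (mod 3). Now have (1/3).
(1/3) = 1. Collecting the sign factors: 1.

1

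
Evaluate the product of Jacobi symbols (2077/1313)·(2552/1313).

By multiplicativity, (2077·2552/1313) = (2077/1313)·(2552/1313).
First factor (2077/1313):
(2077/1313)
  = (764/1313)    [2077 ≡ 764 mod 1313]
  = (191/1313)    [1313 ≡ 1 mod 8 ⇒ (2/1313)^2 = +1]
  = (1313/191)    [QR: 1313 ≡ 1 mod 4, sign kept]
  = (167/191)    [1313 ≡ 167 mod 191]
  = -(191/167)    [QR: both ≡ 3 mod 4, sign flips]
  = -(24/167)    [191 ≡ 24 mod 167]
  = -(3/167)    [167 ≡ 7 mod 8 ⇒ (2/167)^3 = +1]
  = (167/3)    [QR: both ≡ 3 mod 4, sign flips]
  = (2/3)    [167 ≡ 2 mod 3]
  = -(1/3)    [3 ≡ 3 mod 8 ⇒ (2/3) = -1]
  = -1    [(1/3) = 1]
Second factor (2552/1313):
(2552/1313)
  = (1239/1313)    [2552 ≡ 1239 mod 1313]
  = (1313/1239)    [QR: 1313 ≡ 1 mod 4, sign kept]
  = (74/1239)    [1313 ≡ 74 mod 1239]
  = (37/1239)    [1239 ≡ 7 mod 8 ⇒ (2/1239) = +1]
  = (1239/37)    [QR: 37 ≡ 1 mod 4, sign kept]
  = (18/37)    [1239 ≡ 18 mod 37]
  = -(9/37)    [37 ≡ 5 mod 8 ⇒ (2/37) = -1]
  = -(37/9)    [QR: 9 ≡ 1 mod 4, sign kept]
  = -(1/9)    [37 ≡ 1 mod 9]
  = -1    [(1/9) = 1]
Product: (-1)·(-1) = 1.

1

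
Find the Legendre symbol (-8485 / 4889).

1

Pull out -1: (-8485 / 4889) = (-1 / 4889)·(8485 / 4889). Since 4889 ≡ 1 (mod 4), (-1 / 4889) = +1. Now have (8485 / 4889).
Reduce the numerator: 8485 ≡ 3596 (mod 4889), so (8485 / 4889) = (3596 / 4889).
Factor out 2: 3596 = 2^2·899. Since 4889 ≡ 1 (mod 8), (2 / 4889) = +1, and (2 / 4889)^2 = +1. Now have (899 / 4889).
4889 ≡ 1 (mod 4), so quadratic reciprocity gives (899 / 4889) = (4889 / 899). Reduce: 4889 ≡ 394 (mod 899). Now have (394 / 899).
Factor out 2: 394 = 2·197. Since 899 ≡ 3 (mod 8), (2 / 899) = -1. Now have -(197 / 899).
197 ≡ 1 (mod 4), so quadratic reciprocity gives (197 / 899) = (899 / 197). Reduce: 899 ≡ 111 (mod 197). Now have -(111 / 197).
197 ≡ 1 (mod 4), so quadratic reciprocity gives (111 / 197) = (197 / 111). Reduce: 197 ≡ 86 (mod 111). Now have -(86 / 111).
Factor out 2: 86 = 2·43. Since 111 ≡ 7 (mod 8), (2 / 111) = +1. Now have -(43 / 111).
Both 43 ≡ 3 and 111 ≡ 3 (mod 4), so reciprocity gives (43 / 111) = -(111 / 43). Reduce: 111 ≡ 25 (mod 43). Now have (25 / 43).
25 ≡ 1 (mod 4), so quadratic reciprocity gives (25 / 43) = (43 / 25). Reduce: 43 ≡ 18 (mod 25). Now have (18 / 25).
Factor out 2: 18 = 2·9. Since 25 ≡ 1 (mod 8), (2 / 25) = +1. Now have (9 / 25).
9 ≡ 1 (mod 4), so quadratic reciprocity gives (9 / 25) = (25 / 9). Reduce: 25 ≡ 7 (mod 9). Now have (7 / 9).
9 ≡ 1 (mod 4), so quadratic reciprocity gives (7 / 9) = (9 / 7). Reduce: 9 ≡ 2 (mod 7). Now have (2 / 7).
Factor out 2: 2 = 2. Since 7 ≡ 7 (mod 8), (2 / 7) = +1. Now have (1 / 7).
(1 / 7) = 1. Collecting the sign factors: 1.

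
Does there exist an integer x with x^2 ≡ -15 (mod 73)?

no

Reduce the numerator: -15 ≡ 58 (mod 73), so (-15/73) = (58/73).
Factor out 2: 58 = 2·29. Since 73 ≡ 1 (mod 8), (2/73) = +1. Now have (29/73).
29 ≡ 1 (mod 4), so quadratic reciprocity gives (29/73) = (73/29). Reduce: 73 ≡ 15 (mod 29). Now have (15/29).
29 ≡ 1 (mod 4), so quadratic reciprocity gives (15/29) = (29/15). Reduce: 29 ≡ 14 (mod 15). Now have (14/15).
Factor out 2: 14 = 2·7. Since 15 ≡ 7 (mod 8), (2/15) = +1. Now have (7/15).
Both 7 ≡ 3 and 15 ≡ 3 (mod 4), so reciprocity gives (7/15) = -(15/7). Reduce: 15 ≡ 1 (mod 7). Now have -(1/7).
(1/7) = 1. Collecting the sign factors: -1.
(-15/73) = -1, and 73 is prime, so -15 is not a quadratic residue mod 73.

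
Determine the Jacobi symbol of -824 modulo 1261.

Pull out -1: (-824|1261) = (-1|1261)·(824|1261). Since 1261 ≡ 1 (mod 4), (-1|1261) = +1. Now have (824|1261).
Factor out 2: 824 = 2^3·103. Since 1261 ≡ 5 (mod 8), (2|1261) = -1, and (2|1261)^3 = -1. Now have -(103|1261).
1261 ≡ 1 (mod 4), so quadratic reciprocity gives (103|1261) = (1261|103). Reduce: 1261 ≡ 25 (mod 103). Now have -(25|103).
25 ≡ 1 (mod 4), so quadratic reciprocity gives (25|103) = (103|25). Reduce: 103 ≡ 3 (mod 25). Now have -(3|25).
25 ≡ 1 (mod 4), so quadratic reciprocity gives (3|25) = (25|3). Reduce: 25 ≡ 1 (mod 3). Now have -(1|3).
(1|3) = 1. Collecting the sign factors: -1.

-1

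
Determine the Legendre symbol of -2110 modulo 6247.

1

(-2110|6247)
  = (4137|6247)    [-2110 ≡ 4137 mod 6247]
  = (6247|4137)    [QR: 4137 ≡ 1 mod 4, sign kept]
  = (2110|4137)    [6247 ≡ 2110 mod 4137]
  = (1055|4137)    [4137 ≡ 1 mod 8 ⇒ (2|4137) = +1]
  = (4137|1055)    [QR: 4137 ≡ 1 mod 4, sign kept]
  = (972|1055)    [4137 ≡ 972 mod 1055]
  = (243|1055)    [1055 ≡ 7 mod 8 ⇒ (2|1055)^2 = +1]
  = -(1055|243)    [QR: both ≡ 3 mod 4, sign flips]
  = -(83|243)    [1055 ≡ 83 mod 243]
  = (243|83)    [QR: both ≡ 3 mod 4, sign flips]
  = (77|83)    [243 ≡ 77 mod 83]
  = (83|77)    [QR: 77 ≡ 1 mod 4, sign kept]
  = (6|77)    [83 ≡ 6 mod 77]
  = -(3|77)    [77 ≡ 5 mod 8 ⇒ (2|77) = -1]
  = -(77|3)    [QR: 77 ≡ 1 mod 4, sign kept]
  = -(2|3)    [77 ≡ 2 mod 3]
  = (1|3)    [3 ≡ 3 mod 8 ⇒ (2|3) = -1]
  = 1    [(1|3) = 1]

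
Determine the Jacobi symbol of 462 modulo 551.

-1

(462|551)
  = (231|551)    [551 ≡ 7 mod 8 ⇒ (2|551) = +1]
  = -(551|231)    [QR: both ≡ 3 mod 4, sign flips]
  = -(89|231)    [551 ≡ 89 mod 231]
  = -(231|89)    [QR: 89 ≡ 1 mod 4, sign kept]
  = -(53|89)    [231 ≡ 53 mod 89]
  = -(89|53)    [QR: 53 ≡ 1 mod 4, sign kept]
  = -(36|53)    [89 ≡ 36 mod 53]
  = -(9|53)    [53 ≡ 5 mod 8 ⇒ (2|53)^2 = +1]
  = -(53|9)    [QR: 9 ≡ 1 mod 4, sign kept]
  = -(8|9)    [53 ≡ 8 mod 9]
  = -(1|9)    [9 ≡ 1 mod 8 ⇒ (2|9)^3 = +1]
  = -1    [(1|9) = 1]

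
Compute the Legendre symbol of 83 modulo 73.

(83 / 73)
  = (10 / 73)    [83 ≡ 10 mod 73]
  = (5 / 73)    [73 ≡ 1 mod 8 ⇒ (2 / 73) = +1]
  = (73 / 5)    [QR: 5 ≡ 1 mod 4, sign kept]
  = (3 / 5)    [73 ≡ 3 mod 5]
  = (5 / 3)    [QR: 5 ≡ 1 mod 4, sign kept]
  = (2 / 3)    [5 ≡ 2 mod 3]
  = -(1 / 3)    [3 ≡ 3 mod 8 ⇒ (2 / 3) = -1]
  = -1    [(1 / 3) = 1]

-1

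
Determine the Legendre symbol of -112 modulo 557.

1

(-112/557)
  = (445/557)    [-112 ≡ 445 mod 557]
  = (557/445)    [QR: 445 ≡ 1 mod 4, sign kept]
  = (112/445)    [557 ≡ 112 mod 445]
  = (7/445)    [445 ≡ 5 mod 8 ⇒ (2/445)^4 = +1]
  = (445/7)    [QR: 445 ≡ 1 mod 4, sign kept]
  = (4/7)    [445 ≡ 4 mod 7]
  = (1/7)    [7 ≡ 7 mod 8 ⇒ (2/7)^2 = +1]
  = 1    [(1/7) = 1]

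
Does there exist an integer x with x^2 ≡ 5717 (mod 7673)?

(5717/7673)
  = (7673/5717)    [QR: 5717 ≡ 1 mod 4, sign kept]
  = (1956/5717)    [7673 ≡ 1956 mod 5717]
  = (489/5717)    [5717 ≡ 5 mod 8 ⇒ (2/5717)^2 = +1]
  = (5717/489)    [QR: 489 ≡ 1 mod 4, sign kept]
  = (338/489)    [5717 ≡ 338 mod 489]
  = (169/489)    [489 ≡ 1 mod 8 ⇒ (2/489) = +1]
  = (489/169)    [QR: 169 ≡ 1 mod 4, sign kept]
  = (151/169)    [489 ≡ 151 mod 169]
  = (169/151)    [QR: 169 ≡ 1 mod 4, sign kept]
  = (18/151)    [169 ≡ 18 mod 151]
  = (9/151)    [151 ≡ 7 mod 8 ⇒ (2/151) = +1]
  = (151/9)    [QR: 9 ≡ 1 mod 4, sign kept]
  = (7/9)    [151 ≡ 7 mod 9]
  = (9/7)    [QR: 9 ≡ 1 mod 4, sign kept]
  = (2/7)    [9 ≡ 2 mod 7]
  = (1/7)    [7 ≡ 7 mod 8 ⇒ (2/7) = +1]
  = 1    [(1/7) = 1]
(5717/7673) = 1, and 7673 is prime, so 5717 is a quadratic residue mod 7673.

yes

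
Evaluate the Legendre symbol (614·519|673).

1

By multiplicativity, (614·519|673) = (614|673)·(519|673).
First factor (614|673):
Factor out 2: 614 = 2·307. Since 673 ≡ 1 (mod 8), (2|673) = +1. Now have (307|673).
673 ≡ 1 (mod 4), so quadratic reciprocity gives (307|673) = (673|307). Reduce: 673 ≡ 59 (mod 307). Now have (59|307).
Both 59 ≡ 3 and 307 ≡ 3 (mod 4), so reciprocity gives (59|307) = -(307|59). Reduce: 307 ≡ 12 (mod 59). Now have -(12|59).
Factor out 2: 12 = 2^2·3. Since 59 ≡ 3 (mod 8), (2|59) = -1, and (2|59)^2 = +1. Now have -(3|59).
Both 3 ≡ 3 and 59 ≡ 3 (mod 4), so reciprocity gives (3|59) = -(59|3). Reduce: 59 ≡ 2 (mod 3). Now have (2|3).
Factor out 2: 2 = 2. Since 3 ≡ 3 (mod 8), (2|3) = -1. Now have -(1|3).
(1|3) = 1. Collecting the sign factors: -1.
Second factor (519|673):
673 ≡ 1 (mod 4), so quadratic reciprocity gives (519|673) = (673|519). Reduce: 673 ≡ 154 (mod 519). Now have (154|519).
Factor out 2: 154 = 2·77. Since 519 ≡ 7 (mod 8), (2|519) = +1. Now have (77|519).
77 ≡ 1 (mod 4), so quadratic reciprocity gives (77|519) = (519|77). Reduce: 519 ≡ 57 (mod 77). Now have (57|77).
57 ≡ 1 (mod 4), so quadratic reciprocity gives (57|77) = (77|57). Reduce: 77 ≡ 20 (mod 57). Now have (20|57).
Factor out 2: 20 = 2^2·5. Since 57 ≡ 1 (mod 8), (2|57) = +1, and (2|57)^2 = +1. Now have (5|57).
5 ≡ 1 (mod 4), so quadratic reciprocity gives (5|57) = (57|5). Reduce: 57 ≡ 2 (mod 5). Now have (2|5).
Factor out 2: 2 = 2. Since 5 ≡ 5 (mod 8), (2|5) = -1. Now have -(1|5).
(1|5) = 1. Collecting the sign factors: -1.
Product: (-1)·(-1) = 1.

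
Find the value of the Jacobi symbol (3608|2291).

1

(3608|2291)
  = (1317|2291)    [3608 ≡ 1317 mod 2291]
  = (2291|1317)    [QR: 1317 ≡ 1 mod 4, sign kept]
  = (974|1317)    [2291 ≡ 974 mod 1317]
  = -(487|1317)    [1317 ≡ 5 mod 8 ⇒ (2|1317) = -1]
  = -(1317|487)    [QR: 1317 ≡ 1 mod 4, sign kept]
  = -(343|487)    [1317 ≡ 343 mod 487]
  = (487|343)    [QR: both ≡ 3 mod 4, sign flips]
  = (144|343)    [487 ≡ 144 mod 343]
  = (9|343)    [343 ≡ 7 mod 8 ⇒ (2|343)^4 = +1]
  = (343|9)    [QR: 9 ≡ 1 mod 4, sign kept]
  = (1|9)    [343 ≡ 1 mod 9]
  = 1    [(1|9) = 1]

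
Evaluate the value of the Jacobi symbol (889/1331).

1

(889/1331)
  = (1331/889)    [QR: 889 ≡ 1 mod 4, sign kept]
  = (442/889)    [1331 ≡ 442 mod 889]
  = (221/889)    [889 ≡ 1 mod 8 ⇒ (2/889) = +1]
  = (889/221)    [QR: 221 ≡ 1 mod 4, sign kept]
  = (5/221)    [889 ≡ 5 mod 221]
  = (221/5)    [QR: 5 ≡ 1 mod 4, sign kept]
  = (1/5)    [221 ≡ 1 mod 5]
  = 1    [(1/5) = 1]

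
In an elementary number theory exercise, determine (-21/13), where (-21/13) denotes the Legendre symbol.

-1

Pull out -1: (-21/13) = (-1/13)·(21/13). Since 13 ≡ 1 (mod 4), (-1/13) = +1. Now have (21/13).
Reduce the numerator: 21 ≡ 8 (mod 13), so (21/13) = (8/13).
Factor out 2: 8 = 2^3. Since 13 ≡ 5 (mod 8), (2/13) = -1, and (2/13)^3 = -1. Now have -(1/13).
(1/13) = 1. Collecting the sign factors: -1.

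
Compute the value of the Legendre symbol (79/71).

1

(79/71)
  = (8/71)    [79 ≡ 8 mod 71]
  = (1/71)    [71 ≡ 7 mod 8 ⇒ (2/71)^3 = +1]
  = 1    [(1/71) = 1]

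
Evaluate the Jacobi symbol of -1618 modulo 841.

1

Reduce the numerator: -1618 ≡ 64 (mod 841), so (-1618 / 841) = (64 / 841).
Factor out 2: 64 = 2^6. Since 841 ≡ 1 (mod 8), (2 / 841) = +1, and (2 / 841)^6 = +1. Now have (1 / 841).
(1 / 841) = 1. Collecting the sign factors: 1.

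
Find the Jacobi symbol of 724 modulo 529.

(724 / 529)
  = (195 / 529)    [724 ≡ 195 mod 529]
  = (529 / 195)    [QR: 529 ≡ 1 mod 4, sign kept]
  = (139 / 195)    [529 ≡ 139 mod 195]
  = -(195 / 139)    [QR: both ≡ 3 mod 4, sign flips]
  = -(56 / 139)    [195 ≡ 56 mod 139]
  = (7 / 139)    [139 ≡ 3 mod 8 ⇒ (2 / 139)^3 = -1]
  = -(139 / 7)    [QR: both ≡ 3 mod 4, sign flips]
  = -(6 / 7)    [139 ≡ 6 mod 7]
  = -(3 / 7)    [7 ≡ 7 mod 8 ⇒ (2 / 7) = +1]
  = (7 / 3)    [QR: both ≡ 3 mod 4, sign flips]
  = (1 / 3)    [7 ≡ 1 mod 3]
  = 1    [(1 / 3) = 1]

1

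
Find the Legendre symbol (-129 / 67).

Reduce the numerator: -129 ≡ 5 (mod 67), so (-129 / 67) = (5 / 67).
5 ≡ 1 (mod 4), so quadratic reciprocity gives (5 / 67) = (67 / 5). Reduce: 67 ≡ 2 (mod 5). Now have (2 / 5).
Factor out 2: 2 = 2. Since 5 ≡ 5 (mod 8), (2 / 5) = -1. Now have -(1 / 5).
(1 / 5) = 1. Collecting the sign factors: -1.

-1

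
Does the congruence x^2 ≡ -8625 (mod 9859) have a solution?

Pull out -1: (-8625|9859) = (-1|9859)·(8625|9859). Since 9859 ≡ 3 (mod 4), (-1|9859) = -1. Now have -(8625|9859).
8625 ≡ 1 (mod 4), so quadratic reciprocity gives (8625|9859) = (9859|8625). Reduce: 9859 ≡ 1234 (mod 8625). Now have -(1234|8625).
Factor out 2: 1234 = 2·617. Since 8625 ≡ 1 (mod 8), (2|8625) = +1. Now have -(617|8625).
617 ≡ 1 (mod 4), so quadratic reciprocity gives (617|8625) = (8625|617). Reduce: 8625 ≡ 604 (mod 617). Now have -(604|617).
Factor out 2: 604 = 2^2·151. Since 617 ≡ 1 (mod 8), (2|617) = +1, and (2|617)^2 = +1. Now have -(151|617).
617 ≡ 1 (mod 4), so quadratic reciprocity gives (151|617) = (617|151). Reduce: 617 ≡ 13 (mod 151). Now have -(13|151).
13 ≡ 1 (mod 4), so quadratic reciprocity gives (13|151) = (151|13). Reduce: 151 ≡ 8 (mod 13). Now have -(8|13).
Factor out 2: 8 = 2^3. Since 13 ≡ 5 (mod 8), (2|13) = -1, and (2|13)^3 = -1. Now have (1|13).
(1|13) = 1. Collecting the sign factors: 1.
The Legendre symbol is 1, so x^2 ≡ -8625 (mod 9859) has solution.

yes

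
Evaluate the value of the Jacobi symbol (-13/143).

(-13/143)
  = (130/143)    [-13 ≡ 130 mod 143]
  = (65/143)    [143 ≡ 7 mod 8 ⇒ (2/143) = +1]
  = (143/65)    [QR: 65 ≡ 1 mod 4, sign kept]
  = (13/65)    [143 ≡ 13 mod 65]
  = (65/13)    [QR: 13 ≡ 1 mod 4, sign kept]
  = (0/13)    [65 ≡ 0 mod 13]
  = 0    [numerator 0, gcd > 1]

0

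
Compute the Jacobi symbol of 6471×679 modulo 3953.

By multiplicativity, (6471·679/3953) = (6471/3953)·(679/3953).
First factor (6471/3953):
Reduce the numerator: 6471 ≡ 2518 (mod 3953), so (6471/3953) = (2518/3953).
Factor out 2: 2518 = 2·1259. Since 3953 ≡ 1 (mod 8), (2/3953) = +1. Now have (1259/3953).
3953 ≡ 1 (mod 4), so quadratic reciprocity gives (1259/3953) = (3953/1259). Reduce: 3953 ≡ 176 (mod 1259). Now have (176/1259).
Factor out 2: 176 = 2^4·11. Since 1259 ≡ 3 (mod 8), (2/1259) = -1, and (2/1259)^4 = +1. Now have (11/1259).
Both 11 ≡ 3 and 1259 ≡ 3 (mod 4), so reciprocity gives (11/1259) = -(1259/11). Reduce: 1259 ≡ 5 (mod 11). Now have -(5/11).
5 ≡ 1 (mod 4), so quadratic reciprocity gives (5/11) = (11/5). Reduce: 11 ≡ 1 (mod 5). Now have -(1/5).
(1/5) = 1. Collecting the sign factors: -1.
Second factor (679/3953):
3953 ≡ 1 (mod 4), so quadratic reciprocity gives (679/3953) = (3953/679). Reduce: 3953 ≡ 558 (mod 679). Now have (558/679).
Factor out 2: 558 = 2·279. Since 679 ≡ 7 (mod 8), (2/679) = +1. Now have (279/679).
Both 279 ≡ 3 and 679 ≡ 3 (mod 4), so reciprocity gives (279/679) = -(679/279). Reduce: 679 ≡ 121 (mod 279). Now have -(121/279).
121 ≡ 1 (mod 4), so quadratic reciprocity gives (121/279) = (279/121). Reduce: 279 ≡ 37 (mod 121). Now have -(37/121).
37 ≡ 1 (mod 4), so quadratic reciprocity gives (37/121) = (121/37). Reduce: 121 ≡ 10 (mod 37). Now have -(10/37).
Factor out 2: 10 = 2·5. Since 37 ≡ 5 (mod 8), (2/37) = -1. Now have (5/37).
5 ≡ 1 (mod 4), so quadratic reciprocity gives (5/37) = (37/5). Reduce: 37 ≡ 2 (mod 5). Now have (2/5).
Factor out 2: 2 = 2. Since 5 ≡ 5 (mod 8), (2/5) = -1. Now have -(1/5).
(1/5) = 1. Collecting the sign factors: -1.
Product: (-1)·(-1) = 1.

1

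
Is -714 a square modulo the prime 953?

no

(-714/953)
  = (714/953)    [953 ≡ 1 mod 4 ⇒ (-1/953) = +1]
  = (357/953)    [953 ≡ 1 mod 8 ⇒ (2/953) = +1]
  = (953/357)    [QR: 357 ≡ 1 mod 4, sign kept]
  = (239/357)    [953 ≡ 239 mod 357]
  = (357/239)    [QR: 357 ≡ 1 mod 4, sign kept]
  = (118/239)    [357 ≡ 118 mod 239]
  = (59/239)    [239 ≡ 7 mod 8 ⇒ (2/239) = +1]
  = -(239/59)    [QR: both ≡ 3 mod 4, sign flips]
  = -(3/59)    [239 ≡ 3 mod 59]
  = (59/3)    [QR: both ≡ 3 mod 4, sign flips]
  = (2/3)    [59 ≡ 2 mod 3]
  = -(1/3)    [3 ≡ 3 mod 8 ⇒ (2/3) = -1]
  = -1    [(1/3) = 1]
(-714/953) = -1, and 953 is prime, so -714 is not a quadratic residue mod 953.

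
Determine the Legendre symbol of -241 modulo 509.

1

Pull out -1: (-241/509) = (-1/509)·(241/509). Since 509 ≡ 1 (mod 4), (-1/509) = +1. Now have (241/509).
241 ≡ 1 (mod 4), so quadratic reciprocity gives (241/509) = (509/241). Reduce: 509 ≡ 27 (mod 241). Now have (27/241).
241 ≡ 1 (mod 4), so quadratic reciprocity gives (27/241) = (241/27). Reduce: 241 ≡ 25 (mod 27). Now have (25/27).
25 ≡ 1 (mod 4), so quadratic reciprocity gives (25/27) = (27/25). Reduce: 27 ≡ 2 (mod 25). Now have (2/25).
Factor out 2: 2 = 2. Since 25 ≡ 1 (mod 8), (2/25) = +1. Now have (1/25).
(1/25) = 1. Collecting the sign factors: 1.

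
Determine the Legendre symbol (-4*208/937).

By multiplicativity, (-4·208/937) = (-4/937)·(208/937).
First factor (-4/937):
Reduce the numerator: -4 ≡ 933 (mod 937), so (-4/937) = (933/937).
933 ≡ 1 (mod 4), so quadratic reciprocity gives (933/937) = (937/933). Reduce: 937 ≡ 4 (mod 933). Now have (4/933).
Factor out 2: 4 = 2^2. Since 933 ≡ 5 (mod 8), (2/933) = -1, and (2/933)^2 = +1. Now have (1/933).
(1/933) = 1. Collecting the sign factors: 1.
Second factor (208/937):
Factor out 2: 208 = 2^4·13. Since 937 ≡ 1 (mod 8), (2/937) = +1, and (2/937)^4 = +1. Now have (13/937).
13 ≡ 1 (mod 4), so quadratic reciprocity gives (13/937) = (937/13). Reduce: 937 ≡ 1 (mod 13). Now have (1/13).
(1/13) = 1. Collecting the sign factors: 1.
Product: (1)·(1) = 1.

1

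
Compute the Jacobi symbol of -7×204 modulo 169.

By multiplicativity, (-7·204/169) = (-7/169)·(204/169).
First factor (-7/169):
Pull out -1: (-7/169) = (-1/169)·(7/169). Since 169 ≡ 1 (mod 4), (-1/169) = +1. Now have (7/169).
169 ≡ 1 (mod 4), so quadratic reciprocity gives (7/169) = (169/7). Reduce: 169 ≡ 1 (mod 7). Now have (1/7).
(1/7) = 1. Collecting the sign factors: 1.
Second factor (204/169):
Reduce the numerator: 204 ≡ 35 (mod 169), so (204/169) = (35/169).
169 ≡ 1 (mod 4), so quadratic reciprocity gives (35/169) = (169/35). Reduce: 169 ≡ 29 (mod 35). Now have (29/35).
29 ≡ 1 (mod 4), so quadratic reciprocity gives (29/35) = (35/29). Reduce: 35 ≡ 6 (mod 29). Now have (6/29).
Factor out 2: 6 = 2·3. Since 29 ≡ 5 (mod 8), (2/29) = -1. Now have -(3/29).
29 ≡ 1 (mod 4), so quadratic reciprocity gives (3/29) = (29/3). Reduce: 29 ≡ 2 (mod 3). Now have -(2/3).
Factor out 2: 2 = 2. Since 3 ≡ 3 (mod 8), (2/3) = -1. Now have (1/3).
(1/3) = 1. Collecting the sign factors: 1.
Product: (1)·(1) = 1.

1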